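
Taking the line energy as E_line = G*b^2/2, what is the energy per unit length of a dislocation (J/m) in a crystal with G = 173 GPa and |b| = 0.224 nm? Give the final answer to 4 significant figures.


E = G*b^2/2
b = 0.224 nm = 2.24e-10 m
G = 173 GPa = 1.73e+11 Pa
E = 0.5 * 1.73e+11 * (2.24e-10)^2
E = 4.34e-09 J/m


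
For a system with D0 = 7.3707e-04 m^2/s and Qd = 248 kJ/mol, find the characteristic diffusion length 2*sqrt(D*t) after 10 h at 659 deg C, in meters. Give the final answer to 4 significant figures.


Step 1: D = D0 * exp(-Qd/(R*T))
T = 932.15 K
D = 7.3707e-04 * exp(-248e3 / (8.314 * 932.15)) = 9.33033e-18 m^2/s
Step 2: L = 2*sqrt(D*t)
t = 10 h = 36000 s
L = 2*sqrt(9.33033e-18 * 36000) = 1.159e-06 m


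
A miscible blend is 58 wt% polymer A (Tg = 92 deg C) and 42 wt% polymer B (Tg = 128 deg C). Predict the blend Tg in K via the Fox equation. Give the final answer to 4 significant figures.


1/Tg = w1/Tg1 + w2/Tg2 (in Kelvin)
Tg1 = 365.15 K, Tg2 = 401.15 K
1/Tg = 0.58/365.15 + 0.42/401.15
Tg = 379.5 K


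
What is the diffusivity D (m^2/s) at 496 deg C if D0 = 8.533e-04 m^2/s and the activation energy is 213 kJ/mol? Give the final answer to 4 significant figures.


D = D0 * exp(-Qd / (R*T))
T = 769.15 K
D = 8.533e-04 * exp(-213e3 / (8.314 * 769.15))
D = 2.919e-18 m^2/s


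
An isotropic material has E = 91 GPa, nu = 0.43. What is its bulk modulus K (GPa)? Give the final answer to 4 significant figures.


K = E / (3*(1-2*nu))
K = 91 / (3*(1-2*0.43))
K = 216.7 GPa


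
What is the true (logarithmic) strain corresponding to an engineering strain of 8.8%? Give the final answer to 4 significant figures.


epsilon_true = ln(1 + epsilon_eng)
epsilon_true = ln(1 + 0.088)
epsilon_true = 0.08434


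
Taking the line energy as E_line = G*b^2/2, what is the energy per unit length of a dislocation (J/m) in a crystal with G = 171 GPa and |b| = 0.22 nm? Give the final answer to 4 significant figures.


E = G*b^2/2
b = 0.22 nm = 2.2e-10 m
G = 171 GPa = 1.71e+11 Pa
E = 0.5 * 1.71e+11 * (2.2e-10)^2
E = 4.138e-09 J/m


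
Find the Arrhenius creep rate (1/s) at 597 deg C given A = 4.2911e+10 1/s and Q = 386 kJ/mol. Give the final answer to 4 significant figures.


rate = A * exp(-Q / (R*T))
T = 597 + 273.15 = 870.15 K
rate = 4.2911e+10 * exp(-386e3 / (8.314 * 870.15))
rate = 2.886e-13 1/s


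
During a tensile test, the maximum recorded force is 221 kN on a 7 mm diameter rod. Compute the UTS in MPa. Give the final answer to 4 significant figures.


A0 = pi*(d/2)^2 = pi*(7/2)^2 = 38.4845 mm^2
UTS = F_max / A0 = 221*1000 / 38.4845
UTS = 5743 MPa


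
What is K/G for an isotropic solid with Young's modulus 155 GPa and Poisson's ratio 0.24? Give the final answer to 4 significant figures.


G = E / (2*(1+nu))
G = 155 / (2*(1+0.24)) = 62.5 GPa
K = E / (3*(1-2*nu))
K = 155 / (3*(1-2*0.24)) = 99.359 GPa
K/G = 99.359 / 62.5 = 1.59


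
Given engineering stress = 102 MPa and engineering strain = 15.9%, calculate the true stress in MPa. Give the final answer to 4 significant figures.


sigma_true = sigma_eng * (1 + epsilon_eng)
sigma_true = 102 * (1 + 0.159)
sigma_true = 118.2 MPa


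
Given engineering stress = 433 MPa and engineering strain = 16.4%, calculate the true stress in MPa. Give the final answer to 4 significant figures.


sigma_true = sigma_eng * (1 + epsilon_eng)
sigma_true = 433 * (1 + 0.164)
sigma_true = 504 MPa


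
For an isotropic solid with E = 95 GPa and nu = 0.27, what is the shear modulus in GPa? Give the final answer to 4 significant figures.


G = E / (2*(1+nu))
G = 95 / (2*(1+0.27))
G = 37.4 GPa


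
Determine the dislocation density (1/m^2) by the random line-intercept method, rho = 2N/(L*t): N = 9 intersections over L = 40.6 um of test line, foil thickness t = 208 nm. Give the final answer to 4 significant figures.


rho = 2N / (L * t)
L = 40.6 um = 4.06e-05 m, t = 208 nm = 2.08e-07 m
rho = 2 * 9 / (4.06e-05 * 2.08e-07)
rho = 2.131e+12 1/m^2


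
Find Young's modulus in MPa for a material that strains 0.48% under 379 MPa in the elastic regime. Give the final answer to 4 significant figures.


E = sigma / epsilon
epsilon = 0.48% = 4.8e-03
E = 379 / 4.8e-03
E = 78960 MPa


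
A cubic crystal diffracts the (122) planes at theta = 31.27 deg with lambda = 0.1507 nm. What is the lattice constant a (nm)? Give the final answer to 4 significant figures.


d = lambda / (2*sin(theta))
d = 0.1507 / (2*sin(31.27 deg))
d = 0.145163 nm
a = d * sqrt(h^2+k^2+l^2) = 0.145163 * sqrt(9)
a = 0.4355 nm


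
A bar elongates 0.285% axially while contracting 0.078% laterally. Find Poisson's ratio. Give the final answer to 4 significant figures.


nu = -epsilon_lat / epsilon_axial
Lateral strain is contraction (negative), so using magnitudes:
nu = 0.078 / 0.285
nu = 0.2737


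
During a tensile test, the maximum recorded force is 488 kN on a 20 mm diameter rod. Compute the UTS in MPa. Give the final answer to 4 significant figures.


A0 = pi*(d/2)^2 = pi*(20/2)^2 = 314.159 mm^2
UTS = F_max / A0 = 488*1000 / 314.159
UTS = 1553 MPa


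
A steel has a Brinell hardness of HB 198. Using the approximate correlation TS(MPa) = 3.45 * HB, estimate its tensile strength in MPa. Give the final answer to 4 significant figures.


TS (MPa) = 3.45 * HB
TS = 3.45 * 198
TS = 683.1 MPa


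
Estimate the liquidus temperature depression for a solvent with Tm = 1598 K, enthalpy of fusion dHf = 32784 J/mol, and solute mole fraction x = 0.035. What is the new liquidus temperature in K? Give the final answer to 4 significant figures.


dT = R*Tm^2*x / dHf
dT = 8.314 * 1598^2 * 0.035 / 32784
dT = 22.6657 K
T_new = 1598 - 22.6657 = 1575 K


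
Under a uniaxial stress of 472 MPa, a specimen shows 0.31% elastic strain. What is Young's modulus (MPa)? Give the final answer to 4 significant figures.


E = sigma / epsilon
epsilon = 0.31% = 3.1e-03
E = 472 / 3.1e-03
E = 152300 MPa


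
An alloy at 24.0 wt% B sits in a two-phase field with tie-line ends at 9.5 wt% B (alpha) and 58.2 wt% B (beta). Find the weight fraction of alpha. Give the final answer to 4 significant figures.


f_alpha = (C_beta - C0) / (C_beta - C_alpha)
f_alpha = (58.2 - 24.0) / (58.2 - 9.5)
f_alpha = 0.7023


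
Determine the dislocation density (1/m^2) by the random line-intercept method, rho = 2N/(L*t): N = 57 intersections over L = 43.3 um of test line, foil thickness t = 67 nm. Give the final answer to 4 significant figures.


rho = 2N / (L * t)
L = 43.3 um = 4.33e-05 m, t = 67 nm = 6.7e-08 m
rho = 2 * 57 / (4.33e-05 * 6.7e-08)
rho = 3.93e+13 1/m^2


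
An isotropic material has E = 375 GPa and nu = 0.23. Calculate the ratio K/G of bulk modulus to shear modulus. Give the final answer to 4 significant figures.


G = E / (2*(1+nu))
G = 375 / (2*(1+0.23)) = 152.439 GPa
K = E / (3*(1-2*nu))
K = 375 / (3*(1-2*0.23)) = 231.481 GPa
K/G = 231.481 / 152.439 = 1.519


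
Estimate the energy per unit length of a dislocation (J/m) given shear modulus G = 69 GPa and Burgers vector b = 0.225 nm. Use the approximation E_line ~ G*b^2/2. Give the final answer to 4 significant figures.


E = G*b^2/2
b = 0.225 nm = 2.25e-10 m
G = 69 GPa = 6.9e+10 Pa
E = 0.5 * 6.9e+10 * (2.25e-10)^2
E = 1.747e-09 J/m


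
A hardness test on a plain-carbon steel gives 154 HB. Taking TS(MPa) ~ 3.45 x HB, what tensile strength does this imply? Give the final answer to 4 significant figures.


TS (MPa) = 3.45 * HB
TS = 3.45 * 154
TS = 531.3 MPa


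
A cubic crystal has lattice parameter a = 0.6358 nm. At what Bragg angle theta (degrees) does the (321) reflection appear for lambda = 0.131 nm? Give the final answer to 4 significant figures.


d = a / sqrt(h^2+k^2+l^2)
d = 0.6358 / sqrt(14) = 0.169925 nm
lambda = 2*d*sin(theta)  =>  sin(theta) = lambda / (2*d)
sin(theta) = 0.131 / (2 * 0.169925) = 0.385465
theta = 22.67 deg


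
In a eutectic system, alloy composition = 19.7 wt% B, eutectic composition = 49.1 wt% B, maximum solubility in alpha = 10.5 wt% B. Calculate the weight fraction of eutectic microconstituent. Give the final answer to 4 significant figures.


f_primary = (C_e - C0) / (C_e - C_alpha_max)
f_primary = (49.1 - 19.7) / (49.1 - 10.5)
f_primary = 0.761658
f_eutectic = 1 - 0.761658 = 0.2383


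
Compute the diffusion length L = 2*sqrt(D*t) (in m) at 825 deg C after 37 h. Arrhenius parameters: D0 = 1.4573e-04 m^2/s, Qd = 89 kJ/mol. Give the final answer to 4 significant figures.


Step 1: D = D0 * exp(-Qd/(R*T))
T = 1098.15 K
D = 1.4573e-04 * exp(-89e3 / (8.314 * 1098.15)) = 8.51175e-09 m^2/s
Step 2: L = 2*sqrt(D*t)
t = 37 h = 133200 s
L = 2*sqrt(8.51175e-09 * 133200) = 0.06734 m


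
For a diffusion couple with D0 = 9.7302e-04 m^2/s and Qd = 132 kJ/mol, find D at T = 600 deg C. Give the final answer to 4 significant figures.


D = D0 * exp(-Qd / (R*T))
T = 873.15 K
D = 9.7302e-04 * exp(-132e3 / (8.314 * 873.15))
D = 1.234e-11 m^2/s


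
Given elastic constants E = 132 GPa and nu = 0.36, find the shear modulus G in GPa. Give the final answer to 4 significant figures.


G = E / (2*(1+nu))
G = 132 / (2*(1+0.36))
G = 48.53 GPa


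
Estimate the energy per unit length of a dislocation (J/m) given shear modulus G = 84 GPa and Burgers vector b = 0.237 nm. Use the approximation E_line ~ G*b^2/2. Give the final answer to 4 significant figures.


E = G*b^2/2
b = 0.237 nm = 2.37e-10 m
G = 84 GPa = 8.4e+10 Pa
E = 0.5 * 8.4e+10 * (2.37e-10)^2
E = 2.359e-09 J/m


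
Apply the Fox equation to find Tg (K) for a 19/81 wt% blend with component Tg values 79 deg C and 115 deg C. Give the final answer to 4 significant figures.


1/Tg = w1/Tg1 + w2/Tg2 (in Kelvin)
Tg1 = 352.15 K, Tg2 = 388.15 K
1/Tg = 0.19/352.15 + 0.81/388.15
Tg = 380.8 K


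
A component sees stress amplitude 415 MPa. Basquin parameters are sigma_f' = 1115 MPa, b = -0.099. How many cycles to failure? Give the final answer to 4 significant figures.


sigma_a = sigma_f' * (2*Nf)^b
2*Nf = (sigma_a / sigma_f')^(1/b)
2*Nf = (415 / 1115)^(1/-0.099)
2*Nf = 21658.3
Nf = 10830 cycles


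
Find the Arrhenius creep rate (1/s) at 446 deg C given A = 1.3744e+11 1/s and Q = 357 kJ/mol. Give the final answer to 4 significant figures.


rate = A * exp(-Q / (R*T))
T = 446 + 273.15 = 719.15 K
rate = 1.3744e+11 * exp(-357e3 / (8.314 * 719.15))
rate = 1.61e-15 1/s


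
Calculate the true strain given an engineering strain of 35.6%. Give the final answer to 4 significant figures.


epsilon_true = ln(1 + epsilon_eng)
epsilon_true = ln(1 + 0.356)
epsilon_true = 0.3045


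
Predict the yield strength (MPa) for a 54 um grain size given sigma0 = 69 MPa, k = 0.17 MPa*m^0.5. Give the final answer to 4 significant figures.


sigma_y = sigma0 + k / sqrt(d)
d = 54 um = 5.4e-05 m
sigma_y = 69 + 0.17 / sqrt(5.4e-05)
sigma_y = 92.13 MPa


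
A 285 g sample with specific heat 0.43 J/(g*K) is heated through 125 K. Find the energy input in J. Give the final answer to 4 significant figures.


Q = m * cp * dT
Q = 285 * 0.43 * 125
Q = 15320 J


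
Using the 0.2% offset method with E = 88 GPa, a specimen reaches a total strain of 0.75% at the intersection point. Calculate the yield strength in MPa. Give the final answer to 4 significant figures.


Offset strain = 0.002
Elastic strain at yield = total_strain - offset = 7.5e-03 - 0.002 = 5.5e-03
sigma_y = E * elastic_strain = 88000 * 5.5e-03
sigma_y = 484 MPa


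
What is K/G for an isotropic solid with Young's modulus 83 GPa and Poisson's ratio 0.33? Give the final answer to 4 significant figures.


G = E / (2*(1+nu))
G = 83 / (2*(1+0.33)) = 31.203 GPa
K = E / (3*(1-2*nu))
K = 83 / (3*(1-2*0.33)) = 81.3725 GPa
K/G = 81.3725 / 31.203 = 2.608


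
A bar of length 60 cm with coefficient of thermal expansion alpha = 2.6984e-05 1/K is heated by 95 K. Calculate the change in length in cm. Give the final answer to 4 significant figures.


dL = L0 * alpha * dT
dL = 60 * 2.6984e-05 * 95
dL = 0.1538 cm


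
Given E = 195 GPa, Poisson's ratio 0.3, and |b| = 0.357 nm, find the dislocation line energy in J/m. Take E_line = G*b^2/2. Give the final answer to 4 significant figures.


Step 1: G = E / (2*(1+nu))
G = 195 / (2*(1+0.3)) = 75 GPa = 7.5e+10 Pa
Step 2: E_line = G*b^2/2
b = 0.357 nm = 3.57e-10 m
E_line = 0.5 * 7.5e+10 * (3.57e-10)^2 = 4.779e-09 J/m


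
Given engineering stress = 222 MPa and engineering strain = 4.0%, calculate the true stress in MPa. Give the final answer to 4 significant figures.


sigma_true = sigma_eng * (1 + epsilon_eng)
sigma_true = 222 * (1 + 0.04)
sigma_true = 230.9 MPa


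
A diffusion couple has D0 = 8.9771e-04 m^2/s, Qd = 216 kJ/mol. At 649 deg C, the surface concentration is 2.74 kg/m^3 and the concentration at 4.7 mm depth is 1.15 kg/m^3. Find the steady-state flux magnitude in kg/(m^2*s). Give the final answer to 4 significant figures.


Step 1: D = D0 * exp(-Qd/(R*T))
T = 649 + 273.15 = 922.15 K
D = 8.9771e-04 * exp(-216e3 / (8.314 * 922.15)) = 5.21798e-16 m^2/s
Step 2: J = D * (C1 - C2) / dx
J = 5.21798e-16 * (2.74 - 1.15) / 4.7e-03
J = 1.765e-13 kg/(m^2*s)


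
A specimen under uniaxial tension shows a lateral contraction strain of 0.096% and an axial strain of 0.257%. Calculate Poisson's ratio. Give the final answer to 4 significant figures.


nu = -epsilon_lat / epsilon_axial
Lateral strain is contraction (negative), so using magnitudes:
nu = 0.096 / 0.257
nu = 0.3735


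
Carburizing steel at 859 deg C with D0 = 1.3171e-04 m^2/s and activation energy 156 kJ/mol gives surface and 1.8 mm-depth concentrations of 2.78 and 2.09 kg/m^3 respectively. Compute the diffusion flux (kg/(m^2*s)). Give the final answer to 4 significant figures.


Step 1: D = D0 * exp(-Qd/(R*T))
T = 859 + 273.15 = 1132.15 K
D = 1.3171e-04 * exp(-156e3 / (8.314 * 1132.15)) = 8.35409e-12 m^2/s
Step 2: J = D * (C1 - C2) / dx
J = 8.35409e-12 * (2.78 - 2.09) / 1.8e-03
J = 3.202e-09 kg/(m^2*s)


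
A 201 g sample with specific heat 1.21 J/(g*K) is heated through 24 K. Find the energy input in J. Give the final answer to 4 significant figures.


Q = m * cp * dT
Q = 201 * 1.21 * 24
Q = 5837 J


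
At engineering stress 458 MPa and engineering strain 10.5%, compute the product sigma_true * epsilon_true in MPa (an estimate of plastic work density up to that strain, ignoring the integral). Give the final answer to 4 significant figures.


sigma_true = sigma_eng * (1 + epsilon_eng)
sigma_true = 458 * (1 + 0.105) = 506.09 MPa
epsilon_true = ln(1 + epsilon_eng)
epsilon_true = ln(1 + 0.105) = 0.0998453
sigma_true * epsilon_true = 506.09 * 0.0998453 = 50.53 MPa


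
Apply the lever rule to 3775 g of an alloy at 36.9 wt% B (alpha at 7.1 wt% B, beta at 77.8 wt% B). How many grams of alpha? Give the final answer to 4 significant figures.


f_alpha = (C_beta - C0) / (C_beta - C_alpha)
f_alpha = (77.8 - 36.9) / (77.8 - 7.1) = 0.578501
m_alpha = f_alpha * m_total = 0.578501 * 3775 = 2184 g


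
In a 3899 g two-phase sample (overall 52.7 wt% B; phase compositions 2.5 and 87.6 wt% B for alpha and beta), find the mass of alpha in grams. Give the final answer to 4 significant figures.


f_alpha = (C_beta - C0) / (C_beta - C_alpha)
f_alpha = (87.6 - 52.7) / (87.6 - 2.5) = 0.410106
m_alpha = f_alpha * m_total = 0.410106 * 3899 = 1599 g


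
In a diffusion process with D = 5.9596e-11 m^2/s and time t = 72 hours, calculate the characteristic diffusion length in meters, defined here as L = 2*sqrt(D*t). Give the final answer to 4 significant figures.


t = 72 hr = 259200 s
Diffusion length = 2*sqrt(D*t)
= 2*sqrt(5.9596e-11 * 259200)
= 7.861e-03 m


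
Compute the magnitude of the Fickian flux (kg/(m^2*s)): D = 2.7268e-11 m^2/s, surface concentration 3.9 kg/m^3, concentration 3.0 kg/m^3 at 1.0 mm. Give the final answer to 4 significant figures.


J = -D * (dC/dx) = D * (C1 - C2) / dx
J = 2.7268e-11 * (3.9 - 3.0) / 1e-03
J = 2.454e-08 kg/(m^2*s)


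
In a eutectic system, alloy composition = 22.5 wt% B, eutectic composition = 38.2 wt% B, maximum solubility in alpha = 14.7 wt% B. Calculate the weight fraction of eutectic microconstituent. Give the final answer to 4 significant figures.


f_primary = (C_e - C0) / (C_e - C_alpha_max)
f_primary = (38.2 - 22.5) / (38.2 - 14.7)
f_primary = 0.668085
f_eutectic = 1 - 0.668085 = 0.3319


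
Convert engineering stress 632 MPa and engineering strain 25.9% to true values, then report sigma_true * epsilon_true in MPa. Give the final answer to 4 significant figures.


sigma_true = sigma_eng * (1 + epsilon_eng)
sigma_true = 632 * (1 + 0.259) = 795.688 MPa
epsilon_true = ln(1 + epsilon_eng)
epsilon_true = ln(1 + 0.259) = 0.230318
sigma_true * epsilon_true = 795.688 * 0.230318 = 183.3 MPa


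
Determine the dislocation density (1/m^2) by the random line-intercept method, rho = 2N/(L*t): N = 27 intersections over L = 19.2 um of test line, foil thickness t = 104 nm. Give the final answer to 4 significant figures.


rho = 2N / (L * t)
L = 19.2 um = 1.92e-05 m, t = 104 nm = 1.04e-07 m
rho = 2 * 27 / (1.92e-05 * 1.04e-07)
rho = 2.704e+13 1/m^2


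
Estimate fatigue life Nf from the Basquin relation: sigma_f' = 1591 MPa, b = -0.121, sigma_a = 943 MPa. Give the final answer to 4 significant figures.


sigma_a = sigma_f' * (2*Nf)^b
2*Nf = (sigma_a / sigma_f')^(1/b)
2*Nf = (943 / 1591)^(1/-0.121)
2*Nf = 75.3951
Nf = 37.7 cycles


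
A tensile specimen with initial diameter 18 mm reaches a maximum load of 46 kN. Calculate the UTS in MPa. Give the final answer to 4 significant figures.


A0 = pi*(d/2)^2 = pi*(18/2)^2 = 254.469 mm^2
UTS = F_max / A0 = 46*1000 / 254.469
UTS = 180.8 MPa


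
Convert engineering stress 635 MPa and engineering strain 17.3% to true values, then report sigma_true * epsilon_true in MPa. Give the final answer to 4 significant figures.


sigma_true = sigma_eng * (1 + epsilon_eng)
sigma_true = 635 * (1 + 0.173) = 744.855 MPa
epsilon_true = ln(1 + epsilon_eng)
epsilon_true = ln(1 + 0.173) = 0.159565
sigma_true * epsilon_true = 744.855 * 0.159565 = 118.9 MPa


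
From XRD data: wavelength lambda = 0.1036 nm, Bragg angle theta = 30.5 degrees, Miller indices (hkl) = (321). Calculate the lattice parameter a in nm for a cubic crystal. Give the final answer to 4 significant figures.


d = lambda / (2*sin(theta))
d = 0.1036 / (2*sin(30.5 deg))
d = 0.102061 nm
a = d * sqrt(h^2+k^2+l^2) = 0.102061 * sqrt(14)
a = 0.3819 nm


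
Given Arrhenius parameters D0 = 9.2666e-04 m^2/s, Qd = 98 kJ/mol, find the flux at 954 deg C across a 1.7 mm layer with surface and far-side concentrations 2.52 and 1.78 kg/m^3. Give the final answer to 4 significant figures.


Step 1: D = D0 * exp(-Qd/(R*T))
T = 954 + 273.15 = 1227.15 K
D = 9.2666e-04 * exp(-98e3 / (8.314 * 1227.15)) = 6.24194e-08 m^2/s
Step 2: J = D * (C1 - C2) / dx
J = 6.24194e-08 * (2.52 - 1.78) / 1.7e-03
J = 2.717e-05 kg/(m^2*s)


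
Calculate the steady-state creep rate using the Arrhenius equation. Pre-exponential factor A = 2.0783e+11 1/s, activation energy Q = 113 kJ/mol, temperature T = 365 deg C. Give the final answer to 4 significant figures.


rate = A * exp(-Q / (R*T))
T = 365 + 273.15 = 638.15 K
rate = 2.0783e+11 * exp(-113e3 / (8.314 * 638.15))
rate = 116.9 1/s


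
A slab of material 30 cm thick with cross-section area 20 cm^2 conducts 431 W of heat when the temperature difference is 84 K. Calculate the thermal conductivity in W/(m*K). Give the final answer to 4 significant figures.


k = Q*L / (A*dT)
L = 0.3 m, A = 2e-03 m^2
k = 431 * 0.3 / (2e-03 * 84)
k = 769.6 W/(m*K)


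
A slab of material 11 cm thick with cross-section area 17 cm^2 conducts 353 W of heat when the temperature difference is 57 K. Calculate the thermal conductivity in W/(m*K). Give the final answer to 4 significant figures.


k = Q*L / (A*dT)
L = 0.11 m, A = 1.7e-03 m^2
k = 353 * 0.11 / (1.7e-03 * 57)
k = 400.7 W/(m*K)


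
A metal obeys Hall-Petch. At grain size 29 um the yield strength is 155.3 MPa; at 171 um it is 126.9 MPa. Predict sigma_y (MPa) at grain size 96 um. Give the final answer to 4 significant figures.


sigma_y = sigma0 + k / sqrt(d)
1/sqrt(d1) = 1/sqrt(2.9e-05) = 185.695;  1/sqrt(d2) = 76.4719
k = (sigma1 - sigma2) / (1/sqrt(d1) - 1/sqrt(d2)) = (155.3 - 126.9) / (185.695 - 76.4719) = 0.260017 MPa*m^0.5
sigma0 = sigma1 - k/sqrt(d1) = 155.3 - 0.260017*185.695 = 107.016 MPa
sigma_y(d3) = 107.016 + 0.260017 / sqrt(9.6e-05) = 133.6 MPa


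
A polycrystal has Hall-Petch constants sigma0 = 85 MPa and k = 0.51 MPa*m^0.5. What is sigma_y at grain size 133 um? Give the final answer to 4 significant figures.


sigma_y = sigma0 + k / sqrt(d)
d = 133 um = 1.33e-04 m
sigma_y = 85 + 0.51 / sqrt(1.33e-04)
sigma_y = 129.2 MPa


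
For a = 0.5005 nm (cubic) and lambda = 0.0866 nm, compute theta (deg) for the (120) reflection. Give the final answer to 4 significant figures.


d = a / sqrt(h^2+k^2+l^2)
d = 0.5005 / sqrt(5) = 0.22383 nm
lambda = 2*d*sin(theta)  =>  sin(theta) = lambda / (2*d)
sin(theta) = 0.0866 / (2 * 0.22383) = 0.19345
theta = 11.15 deg


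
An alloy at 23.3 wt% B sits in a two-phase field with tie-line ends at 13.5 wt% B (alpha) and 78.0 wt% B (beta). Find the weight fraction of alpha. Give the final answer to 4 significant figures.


f_alpha = (C_beta - C0) / (C_beta - C_alpha)
f_alpha = (78.0 - 23.3) / (78.0 - 13.5)
f_alpha = 0.8481


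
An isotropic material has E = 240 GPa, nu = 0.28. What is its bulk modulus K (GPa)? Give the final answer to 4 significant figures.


K = E / (3*(1-2*nu))
K = 240 / (3*(1-2*0.28))
K = 181.8 GPa


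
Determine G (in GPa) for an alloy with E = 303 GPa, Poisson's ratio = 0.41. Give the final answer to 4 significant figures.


G = E / (2*(1+nu))
G = 303 / (2*(1+0.41))
G = 107.4 GPa


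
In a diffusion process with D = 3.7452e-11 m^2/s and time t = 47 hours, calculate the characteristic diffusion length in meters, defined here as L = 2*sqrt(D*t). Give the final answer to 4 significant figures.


t = 47 hr = 169200 s
Diffusion length = 2*sqrt(D*t)
= 2*sqrt(3.7452e-11 * 169200)
= 5.035e-03 m


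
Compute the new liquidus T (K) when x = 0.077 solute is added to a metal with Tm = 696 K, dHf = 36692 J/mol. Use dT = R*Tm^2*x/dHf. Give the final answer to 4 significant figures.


dT = R*Tm^2*x / dHf
dT = 8.314 * 696^2 * 0.077 / 36692
dT = 8.45177 K
T_new = 696 - 8.45177 = 687.5 K


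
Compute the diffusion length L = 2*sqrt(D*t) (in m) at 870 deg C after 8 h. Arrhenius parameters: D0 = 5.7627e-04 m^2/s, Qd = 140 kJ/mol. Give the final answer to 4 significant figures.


Step 1: D = D0 * exp(-Qd/(R*T))
T = 1143.15 K
D = 5.7627e-04 * exp(-140e3 / (8.314 * 1143.15)) = 2.30829e-10 m^2/s
Step 2: L = 2*sqrt(D*t)
t = 8 h = 28800 s
L = 2*sqrt(2.30829e-10 * 28800) = 5.157e-03 m


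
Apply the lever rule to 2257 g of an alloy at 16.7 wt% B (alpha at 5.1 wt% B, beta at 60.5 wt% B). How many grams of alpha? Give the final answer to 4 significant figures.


f_alpha = (C_beta - C0) / (C_beta - C_alpha)
f_alpha = (60.5 - 16.7) / (60.5 - 5.1) = 0.790614
m_alpha = f_alpha * m_total = 0.790614 * 2257 = 1784 g


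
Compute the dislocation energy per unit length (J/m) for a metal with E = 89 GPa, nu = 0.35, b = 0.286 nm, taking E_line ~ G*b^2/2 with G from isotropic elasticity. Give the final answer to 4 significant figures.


Step 1: G = E / (2*(1+nu))
G = 89 / (2*(1+0.35)) = 32.963 GPa = 3.2963e+10 Pa
Step 2: E_line = G*b^2/2
b = 0.286 nm = 2.86e-10 m
E_line = 0.5 * 3.2963e+10 * (2.86e-10)^2 = 1.348e-09 J/m


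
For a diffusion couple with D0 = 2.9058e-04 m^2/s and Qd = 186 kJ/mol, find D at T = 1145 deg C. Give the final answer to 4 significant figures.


D = D0 * exp(-Qd / (R*T))
T = 1418.15 K
D = 2.9058e-04 * exp(-186e3 / (8.314 * 1418.15))
D = 4.093e-11 m^2/s


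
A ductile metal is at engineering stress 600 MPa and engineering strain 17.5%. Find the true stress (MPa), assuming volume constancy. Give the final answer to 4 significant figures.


sigma_true = sigma_eng * (1 + epsilon_eng)
sigma_true = 600 * (1 + 0.175)
sigma_true = 705 MPa


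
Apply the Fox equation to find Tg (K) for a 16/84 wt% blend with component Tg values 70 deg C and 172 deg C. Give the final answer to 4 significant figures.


1/Tg = w1/Tg1 + w2/Tg2 (in Kelvin)
Tg1 = 343.15 K, Tg2 = 445.15 K
1/Tg = 0.16/343.15 + 0.84/445.15
Tg = 424.9 K


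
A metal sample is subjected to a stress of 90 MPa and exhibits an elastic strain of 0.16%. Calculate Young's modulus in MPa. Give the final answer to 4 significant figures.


E = sigma / epsilon
epsilon = 0.16% = 1.6e-03
E = 90 / 1.6e-03
E = 56250 MPa


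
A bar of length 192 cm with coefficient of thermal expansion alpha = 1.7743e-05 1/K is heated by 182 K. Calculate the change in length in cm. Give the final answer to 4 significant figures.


dL = L0 * alpha * dT
dL = 192 * 1.7743e-05 * 182
dL = 0.62 cm


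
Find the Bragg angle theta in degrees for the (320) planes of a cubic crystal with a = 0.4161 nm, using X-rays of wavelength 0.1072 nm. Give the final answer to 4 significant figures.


d = a / sqrt(h^2+k^2+l^2)
d = 0.4161 / sqrt(13) = 0.115405 nm
lambda = 2*d*sin(theta)  =>  sin(theta) = lambda / (2*d)
sin(theta) = 0.1072 / (2 * 0.115405) = 0.46445
theta = 27.67 deg


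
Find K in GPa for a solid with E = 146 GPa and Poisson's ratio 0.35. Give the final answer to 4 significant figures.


K = E / (3*(1-2*nu))
K = 146 / (3*(1-2*0.35))
K = 162.2 GPa


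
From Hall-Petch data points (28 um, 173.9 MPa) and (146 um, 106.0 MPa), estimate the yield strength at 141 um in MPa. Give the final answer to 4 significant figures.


sigma_y = sigma0 + k / sqrt(d)
1/sqrt(d1) = 1/sqrt(2.8e-05) = 188.982;  1/sqrt(d2) = 82.7606
k = (sigma1 - sigma2) / (1/sqrt(d1) - 1/sqrt(d2)) = (173.9 - 106.0) / (188.982 - 82.7606) = 0.639229 MPa*m^0.5
sigma0 = sigma1 - k/sqrt(d1) = 173.9 - 0.639229*188.982 = 53.097 MPa
sigma_y(d3) = 53.097 + 0.639229 / sqrt(1.41e-04) = 106.9 MPa


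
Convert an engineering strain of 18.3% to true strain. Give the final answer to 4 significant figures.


epsilon_true = ln(1 + epsilon_eng)
epsilon_true = ln(1 + 0.183)
epsilon_true = 0.1681


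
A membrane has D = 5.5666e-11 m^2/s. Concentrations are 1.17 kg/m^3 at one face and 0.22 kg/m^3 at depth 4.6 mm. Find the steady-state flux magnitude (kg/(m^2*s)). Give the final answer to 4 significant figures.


J = -D * (dC/dx) = D * (C1 - C2) / dx
J = 5.5666e-11 * (1.17 - 0.22) / 4.6e-03
J = 1.15e-08 kg/(m^2*s)


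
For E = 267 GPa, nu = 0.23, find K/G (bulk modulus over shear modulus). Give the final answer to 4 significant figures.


G = E / (2*(1+nu))
G = 267 / (2*(1+0.23)) = 108.537 GPa
K = E / (3*(1-2*nu))
K = 267 / (3*(1-2*0.23)) = 164.815 GPa
K/G = 164.815 / 108.537 = 1.519


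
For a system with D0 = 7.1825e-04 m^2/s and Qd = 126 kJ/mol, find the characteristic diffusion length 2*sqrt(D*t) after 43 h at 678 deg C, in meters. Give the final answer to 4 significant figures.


Step 1: D = D0 * exp(-Qd/(R*T))
T = 951.15 K
D = 7.1825e-04 * exp(-126e3 / (8.314 * 951.15)) = 8.63852e-11 m^2/s
Step 2: L = 2*sqrt(D*t)
t = 43 h = 154800 s
L = 2*sqrt(8.63852e-11 * 154800) = 7.314e-03 m


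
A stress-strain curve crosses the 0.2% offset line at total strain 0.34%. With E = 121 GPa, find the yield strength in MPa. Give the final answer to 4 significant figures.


Offset strain = 0.002
Elastic strain at yield = total_strain - offset = 3.4e-03 - 0.002 = 1.4e-03
sigma_y = E * elastic_strain = 121000 * 1.4e-03
sigma_y = 169.4 MPa


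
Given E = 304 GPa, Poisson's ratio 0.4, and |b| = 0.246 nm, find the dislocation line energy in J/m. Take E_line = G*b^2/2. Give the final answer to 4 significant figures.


Step 1: G = E / (2*(1+nu))
G = 304 / (2*(1+0.4)) = 108.571 GPa = 1.08571e+11 Pa
Step 2: E_line = G*b^2/2
b = 0.246 nm = 2.46e-10 m
E_line = 0.5 * 1.08571e+11 * (2.46e-10)^2 = 3.285e-09 J/m


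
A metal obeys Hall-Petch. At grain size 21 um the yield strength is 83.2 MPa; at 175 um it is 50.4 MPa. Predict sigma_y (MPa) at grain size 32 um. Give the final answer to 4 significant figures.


sigma_y = sigma0 + k / sqrt(d)
1/sqrt(d1) = 1/sqrt(2.1e-05) = 218.218;  1/sqrt(d2) = 75.5929
k = (sigma1 - sigma2) / (1/sqrt(d1) - 1/sqrt(d2)) = (83.2 - 50.4) / (218.218 - 75.5929) = 0.229974 MPa*m^0.5
sigma0 = sigma1 - k/sqrt(d1) = 83.2 - 0.229974*218.218 = 33.0156 MPa
sigma_y(d3) = 33.0156 + 0.229974 / sqrt(3.2e-05) = 73.67 MPa


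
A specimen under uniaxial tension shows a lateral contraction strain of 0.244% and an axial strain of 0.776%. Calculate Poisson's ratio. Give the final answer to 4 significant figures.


nu = -epsilon_lat / epsilon_axial
Lateral strain is contraction (negative), so using magnitudes:
nu = 0.244 / 0.776
nu = 0.3144


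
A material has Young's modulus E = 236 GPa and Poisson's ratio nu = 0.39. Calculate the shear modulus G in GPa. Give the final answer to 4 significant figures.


G = E / (2*(1+nu))
G = 236 / (2*(1+0.39))
G = 84.89 GPa


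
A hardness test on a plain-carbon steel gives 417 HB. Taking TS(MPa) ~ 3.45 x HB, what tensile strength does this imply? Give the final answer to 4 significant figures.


TS (MPa) = 3.45 * HB
TS = 3.45 * 417
TS = 1439 MPa


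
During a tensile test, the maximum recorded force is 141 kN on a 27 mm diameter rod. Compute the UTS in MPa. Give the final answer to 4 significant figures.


A0 = pi*(d/2)^2 = pi*(27/2)^2 = 572.555 mm^2
UTS = F_max / A0 = 141*1000 / 572.555
UTS = 246.3 MPa


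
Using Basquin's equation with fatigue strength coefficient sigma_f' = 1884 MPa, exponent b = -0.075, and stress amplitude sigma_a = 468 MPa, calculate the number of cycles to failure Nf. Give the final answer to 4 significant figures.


sigma_a = sigma_f' * (2*Nf)^b
2*Nf = (sigma_a / sigma_f')^(1/b)
2*Nf = (468 / 1884)^(1/-0.075)
2*Nf = 1.16002e+08
Nf = 5.8e+07 cycles


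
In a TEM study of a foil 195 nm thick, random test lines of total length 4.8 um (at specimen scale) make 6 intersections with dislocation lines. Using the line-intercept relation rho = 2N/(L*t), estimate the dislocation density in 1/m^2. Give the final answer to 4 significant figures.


rho = 2N / (L * t)
L = 4.8 um = 4.8e-06 m, t = 195 nm = 1.95e-07 m
rho = 2 * 6 / (4.8e-06 * 1.95e-07)
rho = 1.282e+13 1/m^2


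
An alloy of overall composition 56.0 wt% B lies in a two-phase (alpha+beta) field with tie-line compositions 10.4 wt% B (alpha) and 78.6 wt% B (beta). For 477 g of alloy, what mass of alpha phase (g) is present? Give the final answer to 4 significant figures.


f_alpha = (C_beta - C0) / (C_beta - C_alpha)
f_alpha = (78.6 - 56.0) / (78.6 - 10.4) = 0.331378
m_alpha = f_alpha * m_total = 0.331378 * 477 = 158.1 g


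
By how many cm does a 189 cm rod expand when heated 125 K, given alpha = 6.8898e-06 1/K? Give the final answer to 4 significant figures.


dL = L0 * alpha * dT
dL = 189 * 6.8898e-06 * 125
dL = 0.1628 cm


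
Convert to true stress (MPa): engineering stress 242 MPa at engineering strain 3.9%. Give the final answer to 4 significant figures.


sigma_true = sigma_eng * (1 + epsilon_eng)
sigma_true = 242 * (1 + 0.039)
sigma_true = 251.4 MPa


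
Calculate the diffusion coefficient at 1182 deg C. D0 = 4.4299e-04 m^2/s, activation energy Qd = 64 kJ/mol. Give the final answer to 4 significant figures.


D = D0 * exp(-Qd / (R*T))
T = 1455.15 K
D = 4.4299e-04 * exp(-64e3 / (8.314 * 1455.15))
D = 2.233e-06 m^2/s


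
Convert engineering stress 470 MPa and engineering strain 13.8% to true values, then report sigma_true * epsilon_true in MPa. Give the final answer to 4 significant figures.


sigma_true = sigma_eng * (1 + epsilon_eng)
sigma_true = 470 * (1 + 0.138) = 534.86 MPa
epsilon_true = ln(1 + epsilon_eng)
epsilon_true = ln(1 + 0.138) = 0.129272
sigma_true * epsilon_true = 534.86 * 0.129272 = 69.14 MPa


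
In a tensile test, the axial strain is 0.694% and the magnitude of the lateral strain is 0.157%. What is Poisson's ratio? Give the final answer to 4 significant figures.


nu = -epsilon_lat / epsilon_axial
Lateral strain is contraction (negative), so using magnitudes:
nu = 0.157 / 0.694
nu = 0.2262


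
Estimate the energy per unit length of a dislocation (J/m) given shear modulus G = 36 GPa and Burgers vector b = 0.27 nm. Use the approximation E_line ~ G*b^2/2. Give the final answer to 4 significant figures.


E = G*b^2/2
b = 0.27 nm = 2.7e-10 m
G = 36 GPa = 3.6e+10 Pa
E = 0.5 * 3.6e+10 * (2.7e-10)^2
E = 1.312e-09 J/m


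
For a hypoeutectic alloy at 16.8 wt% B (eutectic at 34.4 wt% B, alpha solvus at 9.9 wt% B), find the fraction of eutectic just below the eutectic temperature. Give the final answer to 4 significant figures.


f_primary = (C_e - C0) / (C_e - C_alpha_max)
f_primary = (34.4 - 16.8) / (34.4 - 9.9)
f_primary = 0.718367
f_eutectic = 1 - 0.718367 = 0.2816


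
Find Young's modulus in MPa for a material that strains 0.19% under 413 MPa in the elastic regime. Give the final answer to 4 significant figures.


E = sigma / epsilon
epsilon = 0.19% = 1.9e-03
E = 413 / 1.9e-03
E = 217400 MPa


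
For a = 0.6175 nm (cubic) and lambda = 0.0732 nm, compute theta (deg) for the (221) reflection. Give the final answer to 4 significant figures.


d = a / sqrt(h^2+k^2+l^2)
d = 0.6175 / sqrt(9) = 0.205833 nm
lambda = 2*d*sin(theta)  =>  sin(theta) = lambda / (2*d)
sin(theta) = 0.0732 / (2 * 0.205833) = 0.177814
theta = 10.24 deg


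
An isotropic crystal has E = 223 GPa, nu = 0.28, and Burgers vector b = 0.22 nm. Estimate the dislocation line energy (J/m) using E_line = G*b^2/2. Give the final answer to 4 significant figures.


Step 1: G = E / (2*(1+nu))
G = 223 / (2*(1+0.28)) = 87.1094 GPa = 8.71094e+10 Pa
Step 2: E_line = G*b^2/2
b = 0.22 nm = 2.2e-10 m
E_line = 0.5 * 8.71094e+10 * (2.2e-10)^2 = 2.108e-09 J/m


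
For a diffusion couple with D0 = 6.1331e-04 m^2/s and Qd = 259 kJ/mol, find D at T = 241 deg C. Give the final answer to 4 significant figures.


D = D0 * exp(-Qd / (R*T))
T = 514.15 K
D = 6.1331e-04 * exp(-259e3 / (8.314 * 514.15))
D = 2.977e-30 m^2/s


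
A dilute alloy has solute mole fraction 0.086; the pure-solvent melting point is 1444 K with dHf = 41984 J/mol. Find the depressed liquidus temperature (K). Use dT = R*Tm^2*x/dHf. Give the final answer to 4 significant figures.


dT = R*Tm^2*x / dHf
dT = 8.314 * 1444^2 * 0.086 / 41984
dT = 35.5107 K
T_new = 1444 - 35.5107 = 1408 K


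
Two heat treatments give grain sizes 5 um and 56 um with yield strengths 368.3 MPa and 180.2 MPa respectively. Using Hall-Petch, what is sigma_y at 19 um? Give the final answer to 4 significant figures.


sigma_y = sigma0 + k / sqrt(d)
1/sqrt(d1) = 1/sqrt(5e-06) = 447.214;  1/sqrt(d2) = 133.631
k = (sigma1 - sigma2) / (1/sqrt(d1) - 1/sqrt(d2)) = (368.3 - 180.2) / (447.214 - 133.631) = 0.599841 MPa*m^0.5
sigma0 = sigma1 - k/sqrt(d1) = 368.3 - 0.599841*447.214 = 100.043 MPa
sigma_y(d3) = 100.043 + 0.599841 / sqrt(1.9e-05) = 237.7 MPa


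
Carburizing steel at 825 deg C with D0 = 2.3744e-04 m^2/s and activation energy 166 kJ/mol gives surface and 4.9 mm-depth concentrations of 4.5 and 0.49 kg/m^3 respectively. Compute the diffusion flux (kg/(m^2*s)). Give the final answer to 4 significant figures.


Step 1: D = D0 * exp(-Qd/(R*T))
T = 825 + 273.15 = 1098.15 K
D = 2.3744e-04 * exp(-166e3 / (8.314 * 1098.15)) = 3.01514e-12 m^2/s
Step 2: J = D * (C1 - C2) / dx
J = 3.01514e-12 * (4.5 - 0.49) / 4.9e-03
J = 2.467e-09 kg/(m^2*s)


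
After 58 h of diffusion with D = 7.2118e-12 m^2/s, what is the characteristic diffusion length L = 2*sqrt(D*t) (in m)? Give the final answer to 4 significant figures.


t = 58 hr = 208800 s
Diffusion length = 2*sqrt(D*t)
= 2*sqrt(7.2118e-12 * 208800)
= 2.454e-03 m


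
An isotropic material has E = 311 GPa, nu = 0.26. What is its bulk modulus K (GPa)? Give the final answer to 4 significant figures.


K = E / (3*(1-2*nu))
K = 311 / (3*(1-2*0.26))
K = 216 GPa


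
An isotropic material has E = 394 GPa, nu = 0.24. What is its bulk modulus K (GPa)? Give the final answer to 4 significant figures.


K = E / (3*(1-2*nu))
K = 394 / (3*(1-2*0.24))
K = 252.6 GPa


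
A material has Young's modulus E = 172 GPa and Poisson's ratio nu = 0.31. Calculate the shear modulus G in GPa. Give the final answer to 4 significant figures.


G = E / (2*(1+nu))
G = 172 / (2*(1+0.31))
G = 65.65 GPa


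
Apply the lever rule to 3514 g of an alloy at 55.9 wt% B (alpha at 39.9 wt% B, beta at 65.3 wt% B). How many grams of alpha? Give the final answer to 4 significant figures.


f_alpha = (C_beta - C0) / (C_beta - C_alpha)
f_alpha = (65.3 - 55.9) / (65.3 - 39.9) = 0.370079
m_alpha = f_alpha * m_total = 0.370079 * 3514 = 1300 g


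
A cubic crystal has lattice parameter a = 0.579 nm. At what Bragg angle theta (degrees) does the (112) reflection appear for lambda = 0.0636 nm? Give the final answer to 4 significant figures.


d = a / sqrt(h^2+k^2+l^2)
d = 0.579 / sqrt(6) = 0.236376 nm
lambda = 2*d*sin(theta)  =>  sin(theta) = lambda / (2*d)
sin(theta) = 0.0636 / (2 * 0.236376) = 0.134532
theta = 7.732 deg


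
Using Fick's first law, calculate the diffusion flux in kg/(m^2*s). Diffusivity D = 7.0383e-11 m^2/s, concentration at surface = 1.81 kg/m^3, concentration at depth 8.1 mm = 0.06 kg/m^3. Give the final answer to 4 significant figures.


J = -D * (dC/dx) = D * (C1 - C2) / dx
J = 7.0383e-11 * (1.81 - 0.06) / 8.1e-03
J = 1.521e-08 kg/(m^2*s)


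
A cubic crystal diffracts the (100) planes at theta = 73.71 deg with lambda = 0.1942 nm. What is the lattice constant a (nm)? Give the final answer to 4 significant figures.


d = lambda / (2*sin(theta))
d = 0.1942 / (2*sin(73.71 deg))
d = 0.101161 nm
a = d * sqrt(h^2+k^2+l^2) = 0.101161 * sqrt(1)
a = 0.1012 nm


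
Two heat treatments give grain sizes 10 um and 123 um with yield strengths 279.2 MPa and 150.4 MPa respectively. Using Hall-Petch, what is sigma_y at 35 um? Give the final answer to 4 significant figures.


sigma_y = sigma0 + k / sqrt(d)
1/sqrt(d1) = 1/sqrt(1e-05) = 316.228;  1/sqrt(d2) = 90.167
k = (sigma1 - sigma2) / (1/sqrt(d1) - 1/sqrt(d2)) = (279.2 - 150.4) / (316.228 - 90.167) = 0.569758 MPa*m^0.5
sigma0 = sigma1 - k/sqrt(d1) = 279.2 - 0.569758*316.228 = 99.0266 MPa
sigma_y(d3) = 99.0266 + 0.569758 / sqrt(3.5e-05) = 195.3 MPa


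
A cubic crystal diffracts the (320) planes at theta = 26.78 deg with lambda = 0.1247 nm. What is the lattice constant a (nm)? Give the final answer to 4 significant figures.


d = lambda / (2*sin(theta))
d = 0.1247 / (2*sin(26.78 deg))
d = 0.138382 nm
a = d * sqrt(h^2+k^2+l^2) = 0.138382 * sqrt(13)
a = 0.4989 nm


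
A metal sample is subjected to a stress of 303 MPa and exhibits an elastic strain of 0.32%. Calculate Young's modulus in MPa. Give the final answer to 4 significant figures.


E = sigma / epsilon
epsilon = 0.32% = 3.2e-03
E = 303 / 3.2e-03
E = 94690 MPa


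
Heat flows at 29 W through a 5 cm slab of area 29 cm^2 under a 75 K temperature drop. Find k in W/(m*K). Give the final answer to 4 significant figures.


k = Q*L / (A*dT)
L = 0.05 m, A = 2.9e-03 m^2
k = 29 * 0.05 / (2.9e-03 * 75)
k = 6.667 W/(m*K)


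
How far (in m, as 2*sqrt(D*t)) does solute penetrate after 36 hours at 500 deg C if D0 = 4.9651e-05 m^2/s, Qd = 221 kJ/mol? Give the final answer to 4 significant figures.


Step 1: D = D0 * exp(-Qd/(R*T))
T = 773.15 K
D = 4.9651e-05 * exp(-221e3 / (8.314 * 773.15)) = 5.81366e-20 m^2/s
Step 2: L = 2*sqrt(D*t)
t = 36 h = 129600 s
L = 2*sqrt(5.81366e-20 * 129600) = 1.736e-07 m


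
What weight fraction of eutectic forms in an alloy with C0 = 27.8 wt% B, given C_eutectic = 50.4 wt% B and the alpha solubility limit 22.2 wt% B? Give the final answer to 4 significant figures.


f_primary = (C_e - C0) / (C_e - C_alpha_max)
f_primary = (50.4 - 27.8) / (50.4 - 22.2)
f_primary = 0.801418
f_eutectic = 1 - 0.801418 = 0.1986


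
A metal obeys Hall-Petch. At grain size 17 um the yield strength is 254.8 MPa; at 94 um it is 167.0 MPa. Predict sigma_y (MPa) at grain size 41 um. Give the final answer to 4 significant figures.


sigma_y = sigma0 + k / sqrt(d)
1/sqrt(d1) = 1/sqrt(1.7e-05) = 242.536;  1/sqrt(d2) = 103.142
k = (sigma1 - sigma2) / (1/sqrt(d1) - 1/sqrt(d2)) = (254.8 - 167.0) / (242.536 - 103.142) = 0.629872 MPa*m^0.5
sigma0 = sigma1 - k/sqrt(d1) = 254.8 - 0.629872*242.536 = 102.034 MPa
sigma_y(d3) = 102.034 + 0.629872 / sqrt(4.1e-05) = 200.4 MPa
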